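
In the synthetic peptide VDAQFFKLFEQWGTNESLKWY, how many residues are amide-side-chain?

The amide-side-chain residues are Asn (N) and Gln (Q).
Matching residues: Q4, Q11, N15.

3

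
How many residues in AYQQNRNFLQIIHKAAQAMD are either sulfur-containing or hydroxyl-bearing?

2

Sulfur-containing: C, M. Hydroxyl-bearing: S, T, Y.
Sulfur-containing residues here: M19 (1).
Hydroxyl-bearing residues here: Y2 (1).
The two groups share no amino acid, so total = 1 + 1 = 2.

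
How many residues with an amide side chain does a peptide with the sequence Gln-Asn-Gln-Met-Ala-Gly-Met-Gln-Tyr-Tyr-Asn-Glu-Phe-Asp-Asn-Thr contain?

6

Only N (asparagine) and Q (glutamine) carry a side-chain carboxamide.
Matching residues: Gln1, Asn2, Gln3, Gln8, Asn11, Asn15.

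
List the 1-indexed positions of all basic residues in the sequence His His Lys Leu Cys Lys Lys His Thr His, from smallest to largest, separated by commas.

1, 2, 3, 6, 7, 8, 10

The basic amino acids are Lys (K), Arg (R), and His (H).
Matching residues: His1, His2, Lys3, Lys6, Lys7, His8, His10.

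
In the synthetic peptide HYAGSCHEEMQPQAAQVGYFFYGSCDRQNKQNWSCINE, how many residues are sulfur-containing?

4

Only Cys (C) and Met (M) have a sulfur atom in the side chain.
Matching residues: C6, M10, C25, C35.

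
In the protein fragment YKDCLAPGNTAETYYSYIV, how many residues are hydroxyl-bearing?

7

Serine (S), threonine (T), and tyrosine (Y) each carry a hydroxyl group on the side chain.
Matching residues: Y1, T10, T13, Y14, Y15, S16, Y17.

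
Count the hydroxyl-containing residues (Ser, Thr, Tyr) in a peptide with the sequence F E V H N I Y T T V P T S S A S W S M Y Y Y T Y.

13

Matching residues: Y7, T8, T9, T12, S13, S14, S16, S18, Y20, Y21, Y22, T23, Y24.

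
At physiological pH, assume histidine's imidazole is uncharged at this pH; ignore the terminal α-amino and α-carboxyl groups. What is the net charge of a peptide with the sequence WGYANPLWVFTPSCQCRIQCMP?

+1

The side chains ionized at physiological pH are Lys/Arg (+1) and Asp/Glu (−1); with His treated as neutral, nothing else contributes.
Positive (K, R): R17 → +1.
Negative (D, E): none → −0.
Net charge = (+1) + (−0) = +1.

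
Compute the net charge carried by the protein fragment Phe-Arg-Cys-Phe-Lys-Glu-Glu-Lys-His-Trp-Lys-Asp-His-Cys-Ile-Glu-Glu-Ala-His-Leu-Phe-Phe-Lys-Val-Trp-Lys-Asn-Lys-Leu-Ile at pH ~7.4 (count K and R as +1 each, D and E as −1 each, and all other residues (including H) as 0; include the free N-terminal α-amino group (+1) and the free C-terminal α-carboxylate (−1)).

Positive (K, R): Arg2, Lys5, Lys8, Lys11, Lys23, Lys26, Lys28 → +7.
Negative (D, E): Glu6, Glu7, Asp12, Glu16, Glu17 → −5.
The N-terminus (+1) and C-terminus (−1) cancel.
Net charge = (+7) + (−5) = +2.

+2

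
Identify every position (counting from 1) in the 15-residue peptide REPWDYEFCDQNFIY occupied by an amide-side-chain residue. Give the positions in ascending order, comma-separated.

11, 12

Matching residues: Q11, N12.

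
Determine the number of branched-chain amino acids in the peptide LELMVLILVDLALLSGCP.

The BCAAs are Val, Leu, and Ile — aliphatic side chains with a branch point.
Matching residues: L1, L3, V5, L6, I7, L8, V9, L11, L13, L14.

10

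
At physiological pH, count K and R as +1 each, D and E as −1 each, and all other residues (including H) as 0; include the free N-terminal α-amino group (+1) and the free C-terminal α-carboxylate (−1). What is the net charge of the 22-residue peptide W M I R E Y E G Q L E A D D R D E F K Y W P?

-4

Positive (K, R): R4, R15, K19 → +3.
Negative (D, E): E5, E7, E11, D13, D14, D16, E17 → −7.
The N-terminus (+1) and C-terminus (−1) cancel.
Net charge = (+3) + (−7) = −4.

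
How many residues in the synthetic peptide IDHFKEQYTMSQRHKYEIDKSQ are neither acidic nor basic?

Acidic: D, E. Basic: K, R, H. All other residues are neither.
Matching residues: I1, F4, Q7, Y8, T9, M10, S11, Q12, Y16, I18, S21, Q22.

12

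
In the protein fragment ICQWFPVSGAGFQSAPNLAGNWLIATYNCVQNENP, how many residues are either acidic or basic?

Acidic: D, E. Basic: H, K, R.
Acidic residues here: E33 (1).
Basic residues here: none (0).
The two groups share no amino acid, so total = 1 + 0 = 1.

1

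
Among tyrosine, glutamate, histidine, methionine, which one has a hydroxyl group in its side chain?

tyrosine

S, T, and Y are the three residues with a side-chain hydroxyl.
Of the listed options, only tyrosine belongs to this group.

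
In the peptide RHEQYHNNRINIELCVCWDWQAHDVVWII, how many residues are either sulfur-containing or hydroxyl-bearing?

3

Sulfur-containing: C, M. Hydroxyl-bearing: S, T, Y.
Sulfur-containing residues here: C15, C17 (2).
Hydroxyl-bearing residues here: Y5 (1).
The two groups share no amino acid, so total = 2 + 1 = 3.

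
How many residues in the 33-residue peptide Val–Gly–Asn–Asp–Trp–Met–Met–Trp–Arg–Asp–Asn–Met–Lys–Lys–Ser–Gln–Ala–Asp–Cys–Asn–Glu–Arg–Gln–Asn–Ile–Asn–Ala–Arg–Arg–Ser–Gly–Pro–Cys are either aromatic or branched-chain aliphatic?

4

Aromatic: F, W, Y. Branched-chain aliphatic: I, L, V.
Aromatic residues here: Trp5, Trp8 (2).
Branched-chain aliphatic residues here: Val1, Ile25 (2).
The two groups share no amino acid, so total = 2 + 2 = 4.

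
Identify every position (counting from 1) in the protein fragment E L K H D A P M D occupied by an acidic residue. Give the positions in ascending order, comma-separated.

1, 5, 9

Aspartate (D) and glutamate (E) have carboxylic-acid side chains and are the acidic amino acids.
Matching residues: E1, D5, D9.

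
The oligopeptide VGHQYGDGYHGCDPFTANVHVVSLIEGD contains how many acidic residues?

4

Only D (aspartate) and E (glutamate) carry a side-chain carboxylic acid.
Matching residues: D7, D13, E26, D28.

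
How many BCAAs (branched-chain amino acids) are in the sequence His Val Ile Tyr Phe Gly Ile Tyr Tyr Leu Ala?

4

V, L, and I make up the branched-chain aliphatic group.
Matching residues: Val2, Ile3, Ile7, Leu10.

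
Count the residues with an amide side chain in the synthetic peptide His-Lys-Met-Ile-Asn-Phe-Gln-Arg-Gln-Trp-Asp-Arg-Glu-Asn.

4

The amide-side-chain residues are Asn (N) and Gln (Q).
Matching residues: Asn5, Gln7, Gln9, Asn14.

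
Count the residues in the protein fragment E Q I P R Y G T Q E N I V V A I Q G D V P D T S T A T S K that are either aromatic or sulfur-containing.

1

Aromatic: F, W, Y. Sulfur-containing: C, M.
Aromatic residues here: Y6 (1).
Sulfur-containing residues here: none (0).
The two groups share no amino acid, so total = 1 + 0 = 1.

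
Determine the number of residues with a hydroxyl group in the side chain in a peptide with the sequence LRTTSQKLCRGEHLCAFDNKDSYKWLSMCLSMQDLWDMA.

7

S, T, and Y are the three residues with a side-chain hydroxyl.
Matching residues: T3, T4, S5, S22, Y23, S27, S31.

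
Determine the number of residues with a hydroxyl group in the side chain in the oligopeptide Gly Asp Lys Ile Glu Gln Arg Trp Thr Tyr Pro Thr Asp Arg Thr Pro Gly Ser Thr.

The –OH-bearing residues are Ser, Thr (aliphatic alcohols), and Tyr (phenol).
Matching residues: Thr9, Tyr10, Thr12, Thr15, Ser18, Thr19.

6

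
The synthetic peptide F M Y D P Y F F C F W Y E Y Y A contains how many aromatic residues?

10

F, W, and Y each carry an aromatic ring on the side chain.
Matching residues: F1, Y3, Y6, F7, F8, F10, W11, Y12, Y14, Y15.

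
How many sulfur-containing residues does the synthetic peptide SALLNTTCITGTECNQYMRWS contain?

3

Cysteine (C, thiol) and methionine (M, thioether) are the two sulfur-containing amino acids.
Matching residues: C8, C14, M18.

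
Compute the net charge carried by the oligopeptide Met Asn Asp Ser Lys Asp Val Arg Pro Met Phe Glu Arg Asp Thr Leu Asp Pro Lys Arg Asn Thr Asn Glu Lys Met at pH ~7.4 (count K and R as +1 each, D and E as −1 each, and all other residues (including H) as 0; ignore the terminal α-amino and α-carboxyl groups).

Positive (K, R): Lys5, Arg8, Arg13, Lys19, Arg20, Lys25 → +6.
Negative (D, E): Asp3, Asp6, Glu12, Asp14, Asp17, Glu24 → −6.
Net charge = (+6) + (−6) = 0.

0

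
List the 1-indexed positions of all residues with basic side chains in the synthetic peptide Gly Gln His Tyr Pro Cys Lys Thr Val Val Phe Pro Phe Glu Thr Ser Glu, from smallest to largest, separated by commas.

3, 7

K, R, and H are the three residues with basic side chains (ε-amine, guanidinium, and imidazole respectively).
Matching residues: His3, Lys7.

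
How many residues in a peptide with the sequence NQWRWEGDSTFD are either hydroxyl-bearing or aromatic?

Hydroxyl-bearing: S, T, Y. Aromatic: F, W, Y.
Hydroxyl-bearing residues here: S9, T10 (2).
Aromatic residues here: W3, W5, F11 (3).
(Y belongs to both groups, but none appear in this sequence.) Total = 2 + 3 = 5.

5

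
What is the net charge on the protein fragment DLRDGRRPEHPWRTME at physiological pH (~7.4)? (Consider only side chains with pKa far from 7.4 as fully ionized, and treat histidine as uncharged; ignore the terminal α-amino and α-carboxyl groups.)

At pH ~7.4 the Lys and Arg side chains are protonated (+1), the Asp and Glu side chains are deprotonated (−1), and with His taken as neutral all other side chains carry no charge.
Positive (K, R): R3, R6, R7, R13 → +4.
Negative (D, E): D1, D4, E9, E16 → −4.
Net charge = (+4) + (−4) = 0.

0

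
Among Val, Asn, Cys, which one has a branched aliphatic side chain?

Valine (V), leucine (L), and isoleucine (I) are the branched-chain amino acids.
Of the listed options, only Val belongs to this group.

Val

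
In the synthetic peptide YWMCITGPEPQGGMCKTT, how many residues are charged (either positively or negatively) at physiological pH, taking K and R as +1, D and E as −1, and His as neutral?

2

Charged side chains at pH ~7.4: K, R (positive); D, E (negative).
Matching residues: E9, K16.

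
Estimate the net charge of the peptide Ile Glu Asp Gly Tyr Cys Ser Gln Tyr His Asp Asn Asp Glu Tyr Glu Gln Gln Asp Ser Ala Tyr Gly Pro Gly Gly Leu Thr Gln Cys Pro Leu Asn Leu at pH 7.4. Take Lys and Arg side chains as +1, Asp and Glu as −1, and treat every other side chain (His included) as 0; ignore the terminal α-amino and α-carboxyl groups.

Positive (K, R): none → +0.
Negative (D, E): Glu2, Asp3, Asp11, Asp13, Glu14, Glu16, Asp19 → −7.
Net charge = (+0) + (−7) = −7.

-7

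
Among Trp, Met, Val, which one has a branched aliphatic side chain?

Val

Valine (V), leucine (L), and isoleucine (I) are the branched-chain amino acids.
Of the listed options, only Val belongs to this group.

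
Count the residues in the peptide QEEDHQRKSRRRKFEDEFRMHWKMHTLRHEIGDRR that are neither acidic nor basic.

12

Acidic: D, E. Basic: K, R, H. All other residues are neither.
Matching residues: Q1, Q6, S9, F14, F18, M20, W22, M24, T26, L27, I31, G32.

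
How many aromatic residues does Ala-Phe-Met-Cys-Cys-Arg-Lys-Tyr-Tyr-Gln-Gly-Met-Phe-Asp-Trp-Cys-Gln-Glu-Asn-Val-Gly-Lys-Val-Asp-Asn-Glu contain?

5

Phenylalanine (F), tryptophan (W), and tyrosine (Y) have aromatic ring side chains.
Matching residues: Phe2, Tyr8, Tyr9, Phe13, Trp15.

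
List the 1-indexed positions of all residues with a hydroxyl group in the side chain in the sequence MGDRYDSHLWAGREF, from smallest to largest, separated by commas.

Serine (S), threonine (T), and tyrosine (Y) each carry a hydroxyl group on the side chain.
Matching residues: Y5, S7.

5, 7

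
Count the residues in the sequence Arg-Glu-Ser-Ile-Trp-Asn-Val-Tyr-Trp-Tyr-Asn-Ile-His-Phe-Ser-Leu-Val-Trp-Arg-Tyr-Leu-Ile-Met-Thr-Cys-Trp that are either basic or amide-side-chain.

5

Basic: H, K, R. Amide-side-chain: N, Q.
Basic residues here: Arg1, His13, Arg19 (3).
Amide-side-chain residues here: Asn6, Asn11 (2).
The two groups share no amino acid, so total = 3 + 2 = 5.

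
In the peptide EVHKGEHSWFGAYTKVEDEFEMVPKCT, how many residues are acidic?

Aspartate (D) and glutamate (E) have carboxylic-acid side chains and are the acidic amino acids.
Matching residues: E1, E6, E17, D18, E19, E21.

6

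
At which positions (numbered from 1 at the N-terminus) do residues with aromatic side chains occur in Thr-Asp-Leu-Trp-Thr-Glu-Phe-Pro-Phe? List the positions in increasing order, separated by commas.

4, 7, 9

F, W, and Y each carry an aromatic ring on the side chain.
Matching residues: Trp4, Phe7, Phe9.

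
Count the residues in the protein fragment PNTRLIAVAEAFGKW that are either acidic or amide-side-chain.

2

Acidic: D, E. Amide-side-chain: N, Q.
Acidic residues here: E10 (1).
Amide-side-chain residues here: N2 (1).
The two groups share no amino acid, so total = 1 + 1 = 2.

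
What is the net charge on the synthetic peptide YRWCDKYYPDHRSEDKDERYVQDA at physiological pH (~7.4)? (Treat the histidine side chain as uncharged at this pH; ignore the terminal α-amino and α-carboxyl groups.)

-2

At pH ~7.4 the Lys and Arg side chains are protonated (+1), the Asp and Glu side chains are deprotonated (−1), and with His taken as neutral all other side chains carry no charge.
Positive (K, R): R2, K6, R12, K16, R19 → +5.
Negative (D, E): D5, D10, E14, D15, D17, E18, D23 → −7.
Net charge = (+5) + (−7) = −2.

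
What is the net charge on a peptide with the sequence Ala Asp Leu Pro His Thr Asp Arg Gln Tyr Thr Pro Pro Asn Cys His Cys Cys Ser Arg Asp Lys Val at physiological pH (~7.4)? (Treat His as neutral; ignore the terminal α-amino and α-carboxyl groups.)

0

The side chains ionized at physiological pH are Lys/Arg (+1) and Asp/Glu (−1); with His treated as neutral, nothing else contributes.
Positive (K, R): Arg8, Arg20, Lys22 → +3.
Negative (D, E): Asp2, Asp7, Asp21 → −3.
Net charge = (+3) + (−3) = 0.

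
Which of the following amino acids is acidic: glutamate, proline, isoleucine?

glutamate

Aspartate (D) and glutamate (E) have carboxylic-acid side chains and are the acidic amino acids.
Of the listed options, only glutamate belongs to this group.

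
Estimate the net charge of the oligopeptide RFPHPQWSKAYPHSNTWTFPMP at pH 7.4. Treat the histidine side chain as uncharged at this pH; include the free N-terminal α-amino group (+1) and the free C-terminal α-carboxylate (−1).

+2

At pH ~7.4 the Lys and Arg side chains are protonated (+1), the Asp and Glu side chains are deprotonated (−1), and with His taken as neutral all other side chains carry no charge.
Positive (K, R): R1, K9 → +2.
Negative (D, E): none → −0.
The N-terminus (+1) and C-terminus (−1) cancel.
Net charge = (+2) + (−0) = +2.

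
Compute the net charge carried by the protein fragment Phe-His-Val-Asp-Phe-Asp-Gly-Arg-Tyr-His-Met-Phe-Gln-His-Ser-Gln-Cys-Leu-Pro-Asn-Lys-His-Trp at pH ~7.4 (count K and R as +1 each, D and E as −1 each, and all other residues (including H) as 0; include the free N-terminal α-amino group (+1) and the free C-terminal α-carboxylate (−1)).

Positive (K, R): Arg8, Lys21 → +2.
Negative (D, E): Asp4, Asp6 → −2.
The N-terminus (+1) and C-terminus (−1) cancel.
Net charge = (+2) + (−2) = 0.

0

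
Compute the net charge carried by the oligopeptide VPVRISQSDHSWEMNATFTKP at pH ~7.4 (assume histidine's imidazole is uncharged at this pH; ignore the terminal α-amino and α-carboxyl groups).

At pH ~7.4 the Lys and Arg side chains are protonated (+1), the Asp and Glu side chains are deprotonated (−1), and with His taken as neutral all other side chains carry no charge.
Positive (K, R): R4, K20 → +2.
Negative (D, E): D9, E13 → −2.
Net charge = (+2) + (−2) = 0.

0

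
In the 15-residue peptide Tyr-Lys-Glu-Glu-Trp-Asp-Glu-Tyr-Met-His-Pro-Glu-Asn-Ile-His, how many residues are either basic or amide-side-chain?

4

Basic: H, K, R. Amide-side-chain: N, Q.
Basic residues here: Lys2, His10, His15 (3).
Amide-side-chain residues here: Asn13 (1).
The two groups share no amino acid, so total = 3 + 1 = 4.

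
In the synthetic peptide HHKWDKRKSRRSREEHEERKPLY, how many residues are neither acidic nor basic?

6

Acidic: D, E. Basic: K, R, H. All other residues are neither.
Matching residues: W4, S9, S12, P21, L22, Y23.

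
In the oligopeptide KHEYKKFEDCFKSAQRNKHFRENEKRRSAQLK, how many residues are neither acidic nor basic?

14

Acidic: D, E. Basic: K, R, H. All other residues are neither.
Matching residues: Y4, F7, C10, F11, S13, A14, Q15, N17, F20, N23, S28, A29, Q30, L31.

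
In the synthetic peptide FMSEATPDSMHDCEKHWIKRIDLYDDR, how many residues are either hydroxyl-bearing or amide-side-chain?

4

Hydroxyl-bearing: S, T, Y. Amide-side-chain: N, Q.
Hydroxyl-bearing residues here: S3, T6, S9, Y24 (4).
Amide-side-chain residues here: none (0).
The two groups share no amino acid, so total = 4 + 0 = 4.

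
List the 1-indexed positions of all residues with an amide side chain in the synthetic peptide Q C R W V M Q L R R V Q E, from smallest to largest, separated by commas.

1, 7, 12

The amide-side-chain residues are Asn (N) and Gln (Q).
Matching residues: Q1, Q7, Q12.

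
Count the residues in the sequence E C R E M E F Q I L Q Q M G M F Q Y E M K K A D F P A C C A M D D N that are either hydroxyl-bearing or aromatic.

Hydroxyl-bearing: S, T, Y. Aromatic: F, W, Y.
Hydroxyl-bearing residues here: Y18 (1).
Aromatic residues here: F7, F16, Y18, F25 (4).
Y is in both groups, so the 1 Y residue must not be double-counted.
Total = 1 + 4 − 1 = 4.

4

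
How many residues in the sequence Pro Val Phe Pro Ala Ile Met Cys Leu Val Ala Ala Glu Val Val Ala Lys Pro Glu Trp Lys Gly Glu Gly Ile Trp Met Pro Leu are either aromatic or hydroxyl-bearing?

3

Aromatic: F, W, Y. Hydroxyl-bearing: S, T, Y.
Aromatic residues here: Phe3, Trp20, Trp26 (3).
Hydroxyl-bearing residues here: none (0).
(Y belongs to both groups, but none appear in this sequence.) Total = 3 + 0 = 3.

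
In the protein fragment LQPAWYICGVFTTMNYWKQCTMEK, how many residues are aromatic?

5

The aromatic amino acids are Phe (F, benzyl), Trp (W, indole), and Tyr (Y, phenol).
Matching residues: W5, Y6, F11, Y16, W17.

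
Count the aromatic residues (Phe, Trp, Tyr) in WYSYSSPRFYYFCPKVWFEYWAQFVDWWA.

Matching residues: W1, Y2, Y4, F9, Y10, Y11, F12, W17, F18, Y20, W21, F24, W27, W28.

14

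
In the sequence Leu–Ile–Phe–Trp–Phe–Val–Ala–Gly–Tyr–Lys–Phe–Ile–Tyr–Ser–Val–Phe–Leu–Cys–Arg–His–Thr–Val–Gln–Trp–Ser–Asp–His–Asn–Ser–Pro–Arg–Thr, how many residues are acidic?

Aspartate (D) and glutamate (E) have carboxylic-acid side chains and are the acidic amino acids.
Matching residues: Asp26.

1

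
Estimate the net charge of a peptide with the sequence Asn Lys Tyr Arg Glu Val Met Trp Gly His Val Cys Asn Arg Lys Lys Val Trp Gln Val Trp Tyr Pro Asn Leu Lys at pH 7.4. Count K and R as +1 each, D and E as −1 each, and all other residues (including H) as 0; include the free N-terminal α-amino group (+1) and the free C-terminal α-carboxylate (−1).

+5

Positive (K, R): Lys2, Arg4, Arg14, Lys15, Lys16, Lys26 → +6.
Negative (D, E): Glu5 → −1.
The N-terminus (+1) and C-terminus (−1) cancel.
Net charge = (+6) + (−1) = +5.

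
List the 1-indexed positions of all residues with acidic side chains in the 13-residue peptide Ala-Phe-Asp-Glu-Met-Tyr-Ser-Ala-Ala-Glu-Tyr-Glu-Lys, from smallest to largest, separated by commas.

3, 4, 10, 12

Aspartate (D) and glutamate (E) have carboxylic-acid side chains and are the acidic amino acids.
Matching residues: Asp3, Glu4, Glu10, Glu12.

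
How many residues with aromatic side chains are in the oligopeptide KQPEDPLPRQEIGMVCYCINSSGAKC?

1

The aromatic amino acids are Phe (F, benzyl), Trp (W, indole), and Tyr (Y, phenol).
Matching residues: Y17.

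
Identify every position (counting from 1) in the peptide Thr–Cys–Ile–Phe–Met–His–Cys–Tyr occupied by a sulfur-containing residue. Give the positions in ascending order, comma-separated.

Cysteine (C, thiol) and methionine (M, thioether) are the two sulfur-containing amino acids.
Matching residues: Cys2, Met5, Cys7.

2, 5, 7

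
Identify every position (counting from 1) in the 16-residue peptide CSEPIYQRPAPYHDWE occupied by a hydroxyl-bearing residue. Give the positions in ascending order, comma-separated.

2, 6, 12

S, T, and Y are the three residues with a side-chain hydroxyl.
Matching residues: S2, Y6, Y12.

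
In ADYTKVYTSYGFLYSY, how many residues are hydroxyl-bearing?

9

Serine (S), threonine (T), and tyrosine (Y) each carry a hydroxyl group on the side chain.
Matching residues: Y3, T4, Y7, T8, S9, Y10, Y14, S15, Y16.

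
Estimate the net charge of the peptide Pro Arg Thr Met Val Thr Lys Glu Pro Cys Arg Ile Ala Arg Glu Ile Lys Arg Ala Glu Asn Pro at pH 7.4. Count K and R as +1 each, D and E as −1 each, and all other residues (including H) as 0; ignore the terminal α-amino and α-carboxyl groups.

+3

Positive (K, R): Arg2, Lys7, Arg11, Arg14, Lys17, Arg18 → +6.
Negative (D, E): Glu8, Glu15, Glu20 → −3.
Net charge = (+6) + (−3) = +3.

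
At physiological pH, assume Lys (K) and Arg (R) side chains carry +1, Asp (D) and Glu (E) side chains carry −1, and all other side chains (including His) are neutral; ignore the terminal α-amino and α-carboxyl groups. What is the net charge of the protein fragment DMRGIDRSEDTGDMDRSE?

Positive (K, R): R3, R7, R16 → +3.
Negative (D, E): D1, D6, E9, D10, D13, D15, E18 → −7.
Net charge = (+3) + (−7) = −4.

-4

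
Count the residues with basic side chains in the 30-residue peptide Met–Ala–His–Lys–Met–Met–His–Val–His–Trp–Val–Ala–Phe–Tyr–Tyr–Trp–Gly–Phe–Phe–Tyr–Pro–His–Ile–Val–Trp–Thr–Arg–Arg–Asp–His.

8

The basic amino acids are Lys (K), Arg (R), and His (H).
Matching residues: His3, Lys4, His7, His9, His22, Arg27, Arg28, His30.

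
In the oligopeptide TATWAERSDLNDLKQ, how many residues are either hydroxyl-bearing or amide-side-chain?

5

Hydroxyl-bearing: S, T, Y. Amide-side-chain: N, Q.
Hydroxyl-bearing residues here: T1, T3, S8 (3).
Amide-side-chain residues here: N11, Q15 (2).
The two groups share no amino acid, so total = 3 + 2 = 5.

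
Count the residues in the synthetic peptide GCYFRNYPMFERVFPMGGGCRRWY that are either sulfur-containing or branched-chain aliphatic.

5

Sulfur-containing: C, M. Branched-chain aliphatic: I, L, V.
Sulfur-containing residues here: C2, M9, M16, C20 (4).
Branched-chain aliphatic residues here: V13 (1).
The two groups share no amino acid, so total = 4 + 1 = 5.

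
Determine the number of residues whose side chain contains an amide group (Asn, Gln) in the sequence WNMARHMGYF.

1

Matching residues: N2.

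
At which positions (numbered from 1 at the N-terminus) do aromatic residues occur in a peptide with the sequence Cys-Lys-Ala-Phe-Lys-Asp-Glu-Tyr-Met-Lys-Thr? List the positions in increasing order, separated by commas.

The aromatic amino acids are Phe (F, benzyl), Trp (W, indole), and Tyr (Y, phenol).
Matching residues: Phe4, Tyr8.

4, 8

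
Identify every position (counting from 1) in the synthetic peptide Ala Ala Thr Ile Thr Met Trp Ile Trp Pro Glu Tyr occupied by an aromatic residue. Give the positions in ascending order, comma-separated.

7, 9, 12

The aromatic amino acids are Phe (F, benzyl), Trp (W, indole), and Tyr (Y, phenol).
Matching residues: Trp7, Trp9, Tyr12.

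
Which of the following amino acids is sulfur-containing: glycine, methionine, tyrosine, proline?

Cysteine (C, thiol) and methionine (M, thioether) are the two sulfur-containing amino acids.
Of the listed options, only methionine belongs to this group.

methionine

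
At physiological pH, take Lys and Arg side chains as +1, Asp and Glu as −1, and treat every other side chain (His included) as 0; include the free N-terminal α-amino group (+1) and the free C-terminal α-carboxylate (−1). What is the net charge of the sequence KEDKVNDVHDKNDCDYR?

-2

Positive (K, R): K1, K4, K11, R17 → +4.
Negative (D, E): E2, D3, D7, D10, D13, D15 → −6.
The N-terminus (+1) and C-terminus (−1) cancel.
Net charge = (+4) + (−6) = −2.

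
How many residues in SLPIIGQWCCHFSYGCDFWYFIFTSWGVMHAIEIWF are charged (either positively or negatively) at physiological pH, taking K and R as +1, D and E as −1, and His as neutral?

Charged side chains at pH ~7.4: K, R (positive); D, E (negative).
Matching residues: D17, E33.

2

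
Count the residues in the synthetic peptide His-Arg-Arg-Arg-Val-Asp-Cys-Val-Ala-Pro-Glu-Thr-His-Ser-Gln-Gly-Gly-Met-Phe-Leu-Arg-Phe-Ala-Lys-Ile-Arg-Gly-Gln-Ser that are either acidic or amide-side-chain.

Acidic: D, E. Amide-side-chain: N, Q.
Acidic residues here: Asp6, Glu11 (2).
Amide-side-chain residues here: Gln15, Gln28 (2).
The two groups share no amino acid, so total = 2 + 2 = 4.

4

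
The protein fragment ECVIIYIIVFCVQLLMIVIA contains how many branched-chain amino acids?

The BCAAs are Val, Leu, and Ile — aliphatic side chains with a branch point.
Matching residues: V3, I4, I5, I7, I8, V9, V12, L14, L15, I17, V18, I19.

12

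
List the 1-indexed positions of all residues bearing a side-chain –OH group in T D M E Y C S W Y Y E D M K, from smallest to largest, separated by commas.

1, 5, 7, 9, 10

The –OH-bearing residues are Ser, Thr (aliphatic alcohols), and Tyr (phenol).
Matching residues: T1, Y5, S7, Y9, Y10.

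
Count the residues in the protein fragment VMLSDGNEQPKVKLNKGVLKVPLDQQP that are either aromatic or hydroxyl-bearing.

1

Aromatic: F, W, Y. Hydroxyl-bearing: S, T, Y.
Aromatic residues here: none (0).
Hydroxyl-bearing residues here: S4 (1).
(Y belongs to both groups, but none appear in this sequence.) Total = 0 + 1 = 1.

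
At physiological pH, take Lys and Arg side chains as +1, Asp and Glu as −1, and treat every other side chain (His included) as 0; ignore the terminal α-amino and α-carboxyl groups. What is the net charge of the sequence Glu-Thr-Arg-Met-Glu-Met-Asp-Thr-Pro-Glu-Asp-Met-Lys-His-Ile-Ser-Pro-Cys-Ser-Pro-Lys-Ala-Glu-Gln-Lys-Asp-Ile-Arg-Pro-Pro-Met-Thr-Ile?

-2

Positive (K, R): Arg3, Lys13, Lys21, Lys25, Arg28 → +5.
Negative (D, E): Glu1, Glu5, Asp7, Glu10, Asp11, Glu23, Asp26 → −7.
Net charge = (+5) + (−7) = −2.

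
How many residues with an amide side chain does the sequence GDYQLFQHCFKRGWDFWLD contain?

2

The amide-side-chain residues are Asn (N) and Gln (Q).
Matching residues: Q4, Q7.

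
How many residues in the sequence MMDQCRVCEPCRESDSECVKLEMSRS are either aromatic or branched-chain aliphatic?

3

Aromatic: F, W, Y. Branched-chain aliphatic: I, L, V.
Aromatic residues here: none (0).
Branched-chain aliphatic residues here: V7, V19, L21 (3).
The two groups share no amino acid, so total = 0 + 3 = 3.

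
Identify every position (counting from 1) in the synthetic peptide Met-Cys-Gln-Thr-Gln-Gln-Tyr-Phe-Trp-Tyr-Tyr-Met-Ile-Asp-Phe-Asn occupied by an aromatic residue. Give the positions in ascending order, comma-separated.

The aromatic amino acids are Phe (F, benzyl), Trp (W, indole), and Tyr (Y, phenol).
Matching residues: Tyr7, Phe8, Trp9, Tyr10, Tyr11, Phe15.

7, 8, 9, 10, 11, 15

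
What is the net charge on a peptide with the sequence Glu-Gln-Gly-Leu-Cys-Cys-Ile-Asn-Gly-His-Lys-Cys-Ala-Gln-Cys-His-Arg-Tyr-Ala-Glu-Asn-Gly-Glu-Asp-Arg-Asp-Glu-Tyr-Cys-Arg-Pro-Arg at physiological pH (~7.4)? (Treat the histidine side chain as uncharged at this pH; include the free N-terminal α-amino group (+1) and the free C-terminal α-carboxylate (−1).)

-1

The side chains ionized at physiological pH are Lys/Arg (+1) and Asp/Glu (−1); with His treated as neutral, nothing else contributes.
Positive (K, R): Lys11, Arg17, Arg25, Arg30, Arg32 → +5.
Negative (D, E): Glu1, Glu20, Glu23, Asp24, Asp26, Glu27 → −6.
The N-terminus (+1) and C-terminus (−1) cancel.
Net charge = (+5) + (−6) = −1.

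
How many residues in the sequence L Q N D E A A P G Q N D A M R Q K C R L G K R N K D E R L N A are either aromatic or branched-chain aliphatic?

3

Aromatic: F, W, Y. Branched-chain aliphatic: I, L, V.
Aromatic residues here: none (0).
Branched-chain aliphatic residues here: L1, L20, L29 (3).
The two groups share no amino acid, so total = 0 + 3 = 3.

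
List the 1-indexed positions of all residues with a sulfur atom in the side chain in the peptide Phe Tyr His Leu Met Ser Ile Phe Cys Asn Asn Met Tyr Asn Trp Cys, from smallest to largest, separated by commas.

Only Cys (C) and Met (M) have a sulfur atom in the side chain.
Matching residues: Met5, Cys9, Met12, Cys16.

5, 9, 12, 16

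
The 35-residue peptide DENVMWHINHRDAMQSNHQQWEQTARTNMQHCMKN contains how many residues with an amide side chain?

10

Asparagine (N) and glutamine (Q) have uncharged amide side chains.
Matching residues: N3, N9, Q15, N17, Q19, Q20, Q23, N28, Q30, N35.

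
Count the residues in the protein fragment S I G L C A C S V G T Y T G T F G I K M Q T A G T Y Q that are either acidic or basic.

1

Acidic: D, E. Basic: H, K, R.
Acidic residues here: none (0).
Basic residues here: K19 (1).
The two groups share no amino acid, so total = 0 + 1 = 1.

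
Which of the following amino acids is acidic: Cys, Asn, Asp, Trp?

Only D (aspartate) and E (glutamate) carry a side-chain carboxylic acid.
Of the listed options, only Asp belongs to this group.

Asp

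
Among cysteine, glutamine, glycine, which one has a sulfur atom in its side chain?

cysteine

Only Cys (C) and Met (M) have a sulfur atom in the side chain.
Of the listed options, only cysteine belongs to this group.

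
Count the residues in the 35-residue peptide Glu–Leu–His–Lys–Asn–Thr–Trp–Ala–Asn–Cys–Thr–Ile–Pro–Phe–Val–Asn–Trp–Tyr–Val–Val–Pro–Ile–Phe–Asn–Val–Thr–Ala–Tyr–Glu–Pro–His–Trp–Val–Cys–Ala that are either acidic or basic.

Acidic: D, E. Basic: H, K, R.
Acidic residues here: Glu1, Glu29 (2).
Basic residues here: His3, Lys4, His31 (3).
The two groups share no amino acid, so total = 2 + 3 = 5.

5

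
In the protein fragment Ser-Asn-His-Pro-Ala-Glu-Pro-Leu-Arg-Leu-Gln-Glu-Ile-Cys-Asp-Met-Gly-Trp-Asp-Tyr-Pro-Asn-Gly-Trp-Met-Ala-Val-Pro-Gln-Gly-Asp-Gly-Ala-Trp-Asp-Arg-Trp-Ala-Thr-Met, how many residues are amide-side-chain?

Only N (asparagine) and Q (glutamine) carry a side-chain carboxamide.
Matching residues: Asn2, Gln11, Asn22, Gln29.

4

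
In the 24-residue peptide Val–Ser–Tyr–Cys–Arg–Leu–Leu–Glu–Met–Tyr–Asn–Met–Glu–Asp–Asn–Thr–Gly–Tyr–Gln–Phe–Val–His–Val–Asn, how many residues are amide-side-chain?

4

Only N (asparagine) and Q (glutamine) carry a side-chain carboxamide.
Matching residues: Asn11, Asn15, Gln19, Asn24.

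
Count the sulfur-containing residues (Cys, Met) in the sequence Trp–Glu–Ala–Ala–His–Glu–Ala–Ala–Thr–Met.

Matching residues: Met10.

1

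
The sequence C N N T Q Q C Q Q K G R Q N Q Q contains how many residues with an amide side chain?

The amide-side-chain residues are Asn (N) and Gln (Q).
Matching residues: N2, N3, Q5, Q6, Q8, Q9, Q13, N14, Q15, Q16.

10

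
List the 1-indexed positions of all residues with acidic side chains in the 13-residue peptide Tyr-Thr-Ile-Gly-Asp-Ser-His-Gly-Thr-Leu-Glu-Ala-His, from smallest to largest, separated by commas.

Aspartate (D) and glutamate (E) have carboxylic-acid side chains and are the acidic amino acids.
Matching residues: Asp5, Glu11.

5, 11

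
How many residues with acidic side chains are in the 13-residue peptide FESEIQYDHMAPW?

3

Aspartate (D) and glutamate (E) have carboxylic-acid side chains and are the acidic amino acids.
Matching residues: E2, E4, D8.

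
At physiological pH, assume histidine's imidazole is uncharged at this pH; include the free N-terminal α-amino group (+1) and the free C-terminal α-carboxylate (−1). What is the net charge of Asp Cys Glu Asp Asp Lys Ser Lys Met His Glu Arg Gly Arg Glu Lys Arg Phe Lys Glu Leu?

0

Near pH 7.4, K and R contribute +1 each, D and E contribute −1 each, and every other side chain (His included, as stated) is uncharged.
Positive (K, R): Lys6, Lys8, Arg12, Arg14, Lys16, Arg17, Lys19 → +7.
Negative (D, E): Asp1, Glu3, Asp4, Asp5, Glu11, Glu15, Glu20 → −7.
The N-terminus (+1) and C-terminus (−1) cancel.
Net charge = (+7) + (−7) = 0.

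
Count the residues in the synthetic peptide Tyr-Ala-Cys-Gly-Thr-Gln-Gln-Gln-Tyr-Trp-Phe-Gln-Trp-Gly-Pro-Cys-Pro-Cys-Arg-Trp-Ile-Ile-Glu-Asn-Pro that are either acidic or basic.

2

Acidic: D, E. Basic: H, K, R.
Acidic residues here: Glu23 (1).
Basic residues here: Arg19 (1).
The two groups share no amino acid, so total = 1 + 1 = 2.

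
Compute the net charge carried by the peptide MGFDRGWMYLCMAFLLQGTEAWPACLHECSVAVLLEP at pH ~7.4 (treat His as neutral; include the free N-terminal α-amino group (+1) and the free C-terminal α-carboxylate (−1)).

At pH ~7.4 the Lys and Arg side chains are protonated (+1), the Asp and Glu side chains are deprotonated (−1), and with His taken as neutral all other side chains carry no charge.
Positive (K, R): R5 → +1.
Negative (D, E): D4, E20, E28, E36 → −4.
The N-terminus (+1) and C-terminus (−1) cancel.
Net charge = (+1) + (−4) = −3.

-3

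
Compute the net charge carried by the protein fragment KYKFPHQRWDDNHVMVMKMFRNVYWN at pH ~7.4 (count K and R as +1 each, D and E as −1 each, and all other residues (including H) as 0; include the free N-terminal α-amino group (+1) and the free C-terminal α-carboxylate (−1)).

+3

Positive (K, R): K1, K3, R8, K18, R21 → +5.
Negative (D, E): D10, D11 → −2.
The N-terminus (+1) and C-terminus (−1) cancel.
Net charge = (+5) + (−2) = +3.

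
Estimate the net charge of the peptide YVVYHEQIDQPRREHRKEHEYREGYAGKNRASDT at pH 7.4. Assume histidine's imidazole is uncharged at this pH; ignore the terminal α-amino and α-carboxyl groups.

0

The side chains ionized at physiological pH are Lys/Arg (+1) and Asp/Glu (−1); with His treated as neutral, nothing else contributes.
Positive (K, R): R12, R13, R16, K17, R22, K28, R30 → +7.
Negative (D, E): E6, D9, E14, E18, E20, E23, D33 → −7.
Net charge = (+7) + (−7) = 0.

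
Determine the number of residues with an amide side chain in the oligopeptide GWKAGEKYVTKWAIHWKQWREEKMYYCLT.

Asparagine (N) and glutamine (Q) have uncharged amide side chains.
Matching residues: Q18.

1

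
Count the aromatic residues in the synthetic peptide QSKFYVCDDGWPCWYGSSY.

Phenylalanine (F), tryptophan (W), and tyrosine (Y) have aromatic ring side chains.
Matching residues: F4, Y5, W11, W14, Y15, Y19.

6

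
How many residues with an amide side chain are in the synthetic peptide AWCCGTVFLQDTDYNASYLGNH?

3

Only N (asparagine) and Q (glutamine) carry a side-chain carboxamide.
Matching residues: Q10, N15, N21.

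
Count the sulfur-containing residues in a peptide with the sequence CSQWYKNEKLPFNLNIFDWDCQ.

The sulfur-bearing residues are cysteine (–SH) and methionine (–S–CH₃).
Matching residues: C1, C21.

2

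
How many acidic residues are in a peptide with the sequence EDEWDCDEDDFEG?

9

The acidic residues are Asp (D) and Glu (E), whose side chains end in a carboxylate group.
Matching residues: E1, D2, E3, D5, D7, E8, D9, D10, E12.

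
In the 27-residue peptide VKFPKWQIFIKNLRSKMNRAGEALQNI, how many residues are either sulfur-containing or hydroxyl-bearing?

2

Sulfur-containing: C, M. Hydroxyl-bearing: S, T, Y.
Sulfur-containing residues here: M17 (1).
Hydroxyl-bearing residues here: S15 (1).
The two groups share no amino acid, so total = 1 + 1 = 2.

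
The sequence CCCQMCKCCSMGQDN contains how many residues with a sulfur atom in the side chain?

8

Cysteine (C, thiol) and methionine (M, thioether) are the two sulfur-containing amino acids.
Matching residues: C1, C2, C3, M5, C6, C8, C9, M11.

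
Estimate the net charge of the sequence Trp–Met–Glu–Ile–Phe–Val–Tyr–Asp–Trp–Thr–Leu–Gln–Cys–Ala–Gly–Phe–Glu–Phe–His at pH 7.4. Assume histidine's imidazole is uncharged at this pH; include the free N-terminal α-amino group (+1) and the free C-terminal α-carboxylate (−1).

-3

Near pH 7.4, K and R contribute +1 each, D and E contribute −1 each, and every other side chain (His included, as stated) is uncharged.
Positive (K, R): none → +0.
Negative (D, E): Glu3, Asp8, Glu17 → −3.
The N-terminus (+1) and C-terminus (−1) cancel.
Net charge = (+0) + (−3) = −3.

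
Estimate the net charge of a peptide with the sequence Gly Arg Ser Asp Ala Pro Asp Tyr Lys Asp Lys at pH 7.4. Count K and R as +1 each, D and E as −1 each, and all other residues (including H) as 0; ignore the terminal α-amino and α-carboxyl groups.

Positive (K, R): Arg2, Lys9, Lys11 → +3.
Negative (D, E): Asp4, Asp7, Asp10 → −3.
Net charge = (+3) + (−3) = 0.

0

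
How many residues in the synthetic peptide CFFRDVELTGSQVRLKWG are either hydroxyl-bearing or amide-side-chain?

Hydroxyl-bearing: S, T, Y. Amide-side-chain: N, Q.
Hydroxyl-bearing residues here: T9, S11 (2).
Amide-side-chain residues here: Q12 (1).
The two groups share no amino acid, so total = 2 + 1 = 3.

3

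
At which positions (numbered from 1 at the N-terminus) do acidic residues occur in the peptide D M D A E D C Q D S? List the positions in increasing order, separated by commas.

Only D (aspartate) and E (glutamate) carry a side-chain carboxylic acid.
Matching residues: D1, D3, E5, D6, D9.

1, 3, 5, 6, 9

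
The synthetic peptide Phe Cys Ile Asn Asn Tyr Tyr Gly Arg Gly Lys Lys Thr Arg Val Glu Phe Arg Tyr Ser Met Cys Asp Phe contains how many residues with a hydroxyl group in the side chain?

5

Serine (S), threonine (T), and tyrosine (Y) each carry a hydroxyl group on the side chain.
Matching residues: Tyr6, Tyr7, Thr13, Tyr19, Ser20.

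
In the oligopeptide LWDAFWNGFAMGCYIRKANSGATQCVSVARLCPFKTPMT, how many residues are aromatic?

6

The aromatic amino acids are Phe (F, benzyl), Trp (W, indole), and Tyr (Y, phenol).
Matching residues: W2, F5, W6, F9, Y14, F34.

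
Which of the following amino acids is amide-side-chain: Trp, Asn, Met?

The amide-side-chain residues are Asn (N) and Gln (Q).
Of the listed options, only Asn belongs to this group.

Asn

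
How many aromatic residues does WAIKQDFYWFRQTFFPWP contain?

8

Phenylalanine (F), tryptophan (W), and tyrosine (Y) have aromatic ring side chains.
Matching residues: W1, F7, Y8, W9, F10, F14, F15, W17.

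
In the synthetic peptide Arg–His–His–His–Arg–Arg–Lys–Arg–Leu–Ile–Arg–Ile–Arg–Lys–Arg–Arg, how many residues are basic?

The basic amino acids are Lys (K), Arg (R), and His (H).
Matching residues: Arg1, His2, His3, His4, Arg5, Arg6, Lys7, Arg8, Arg11, Arg13, Lys14, Arg15, Arg16.

13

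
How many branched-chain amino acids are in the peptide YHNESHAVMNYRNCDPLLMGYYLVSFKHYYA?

5

The BCAAs are Val, Leu, and Ile — aliphatic side chains with a branch point.
Matching residues: V8, L17, L18, L23, V24.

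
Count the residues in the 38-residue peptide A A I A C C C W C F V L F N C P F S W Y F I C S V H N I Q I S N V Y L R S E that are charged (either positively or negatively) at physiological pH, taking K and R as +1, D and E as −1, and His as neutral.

Charged side chains at pH ~7.4: K, R (positive); D, E (negative).
Matching residues: R36, E38.

2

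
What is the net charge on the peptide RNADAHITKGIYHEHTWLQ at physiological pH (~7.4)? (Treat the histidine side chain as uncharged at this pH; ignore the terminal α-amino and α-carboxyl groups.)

The side chains ionized at physiological pH are Lys/Arg (+1) and Asp/Glu (−1); with His treated as neutral, nothing else contributes.
Positive (K, R): R1, K9 → +2.
Negative (D, E): D4, E14 → −2.
Net charge = (+2) + (−2) = 0.

0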